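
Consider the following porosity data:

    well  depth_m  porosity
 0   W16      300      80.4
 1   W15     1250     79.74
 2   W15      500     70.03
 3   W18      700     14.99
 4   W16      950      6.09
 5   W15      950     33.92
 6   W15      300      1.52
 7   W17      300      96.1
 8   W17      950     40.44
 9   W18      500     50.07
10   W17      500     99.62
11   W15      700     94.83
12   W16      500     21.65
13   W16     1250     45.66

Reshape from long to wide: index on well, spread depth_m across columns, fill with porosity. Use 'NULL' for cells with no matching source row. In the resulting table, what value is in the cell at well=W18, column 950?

NULL

No long-format row has well=W18 and depth_m=950, so the cell is NULL.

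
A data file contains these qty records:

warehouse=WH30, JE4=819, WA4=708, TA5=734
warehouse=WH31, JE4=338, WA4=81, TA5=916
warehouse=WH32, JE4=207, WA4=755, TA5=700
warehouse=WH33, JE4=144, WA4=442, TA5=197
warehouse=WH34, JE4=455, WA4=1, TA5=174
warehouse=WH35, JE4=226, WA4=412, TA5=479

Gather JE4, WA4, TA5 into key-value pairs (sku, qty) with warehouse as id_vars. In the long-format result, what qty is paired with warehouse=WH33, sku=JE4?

Unpivoting turns each (warehouse, wide-column) pair into one long row.
The wide cell at row WH33, column JE4 holds 144, so the long row (WH33, JE4) has qty=144.

144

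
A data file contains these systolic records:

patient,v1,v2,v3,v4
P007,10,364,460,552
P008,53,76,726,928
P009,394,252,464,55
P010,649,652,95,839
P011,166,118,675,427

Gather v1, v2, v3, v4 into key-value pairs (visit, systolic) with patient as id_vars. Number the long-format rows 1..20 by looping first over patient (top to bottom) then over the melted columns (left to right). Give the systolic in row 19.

20 rows total (5 × 4). Row 19: index ⌊(19-1)/4⌋ = 4 into patient → P011; (19-1) mod 4 = 2 into the melted columns → v3.
So row 19 is (P011, v3, 675); systolic = 675.

675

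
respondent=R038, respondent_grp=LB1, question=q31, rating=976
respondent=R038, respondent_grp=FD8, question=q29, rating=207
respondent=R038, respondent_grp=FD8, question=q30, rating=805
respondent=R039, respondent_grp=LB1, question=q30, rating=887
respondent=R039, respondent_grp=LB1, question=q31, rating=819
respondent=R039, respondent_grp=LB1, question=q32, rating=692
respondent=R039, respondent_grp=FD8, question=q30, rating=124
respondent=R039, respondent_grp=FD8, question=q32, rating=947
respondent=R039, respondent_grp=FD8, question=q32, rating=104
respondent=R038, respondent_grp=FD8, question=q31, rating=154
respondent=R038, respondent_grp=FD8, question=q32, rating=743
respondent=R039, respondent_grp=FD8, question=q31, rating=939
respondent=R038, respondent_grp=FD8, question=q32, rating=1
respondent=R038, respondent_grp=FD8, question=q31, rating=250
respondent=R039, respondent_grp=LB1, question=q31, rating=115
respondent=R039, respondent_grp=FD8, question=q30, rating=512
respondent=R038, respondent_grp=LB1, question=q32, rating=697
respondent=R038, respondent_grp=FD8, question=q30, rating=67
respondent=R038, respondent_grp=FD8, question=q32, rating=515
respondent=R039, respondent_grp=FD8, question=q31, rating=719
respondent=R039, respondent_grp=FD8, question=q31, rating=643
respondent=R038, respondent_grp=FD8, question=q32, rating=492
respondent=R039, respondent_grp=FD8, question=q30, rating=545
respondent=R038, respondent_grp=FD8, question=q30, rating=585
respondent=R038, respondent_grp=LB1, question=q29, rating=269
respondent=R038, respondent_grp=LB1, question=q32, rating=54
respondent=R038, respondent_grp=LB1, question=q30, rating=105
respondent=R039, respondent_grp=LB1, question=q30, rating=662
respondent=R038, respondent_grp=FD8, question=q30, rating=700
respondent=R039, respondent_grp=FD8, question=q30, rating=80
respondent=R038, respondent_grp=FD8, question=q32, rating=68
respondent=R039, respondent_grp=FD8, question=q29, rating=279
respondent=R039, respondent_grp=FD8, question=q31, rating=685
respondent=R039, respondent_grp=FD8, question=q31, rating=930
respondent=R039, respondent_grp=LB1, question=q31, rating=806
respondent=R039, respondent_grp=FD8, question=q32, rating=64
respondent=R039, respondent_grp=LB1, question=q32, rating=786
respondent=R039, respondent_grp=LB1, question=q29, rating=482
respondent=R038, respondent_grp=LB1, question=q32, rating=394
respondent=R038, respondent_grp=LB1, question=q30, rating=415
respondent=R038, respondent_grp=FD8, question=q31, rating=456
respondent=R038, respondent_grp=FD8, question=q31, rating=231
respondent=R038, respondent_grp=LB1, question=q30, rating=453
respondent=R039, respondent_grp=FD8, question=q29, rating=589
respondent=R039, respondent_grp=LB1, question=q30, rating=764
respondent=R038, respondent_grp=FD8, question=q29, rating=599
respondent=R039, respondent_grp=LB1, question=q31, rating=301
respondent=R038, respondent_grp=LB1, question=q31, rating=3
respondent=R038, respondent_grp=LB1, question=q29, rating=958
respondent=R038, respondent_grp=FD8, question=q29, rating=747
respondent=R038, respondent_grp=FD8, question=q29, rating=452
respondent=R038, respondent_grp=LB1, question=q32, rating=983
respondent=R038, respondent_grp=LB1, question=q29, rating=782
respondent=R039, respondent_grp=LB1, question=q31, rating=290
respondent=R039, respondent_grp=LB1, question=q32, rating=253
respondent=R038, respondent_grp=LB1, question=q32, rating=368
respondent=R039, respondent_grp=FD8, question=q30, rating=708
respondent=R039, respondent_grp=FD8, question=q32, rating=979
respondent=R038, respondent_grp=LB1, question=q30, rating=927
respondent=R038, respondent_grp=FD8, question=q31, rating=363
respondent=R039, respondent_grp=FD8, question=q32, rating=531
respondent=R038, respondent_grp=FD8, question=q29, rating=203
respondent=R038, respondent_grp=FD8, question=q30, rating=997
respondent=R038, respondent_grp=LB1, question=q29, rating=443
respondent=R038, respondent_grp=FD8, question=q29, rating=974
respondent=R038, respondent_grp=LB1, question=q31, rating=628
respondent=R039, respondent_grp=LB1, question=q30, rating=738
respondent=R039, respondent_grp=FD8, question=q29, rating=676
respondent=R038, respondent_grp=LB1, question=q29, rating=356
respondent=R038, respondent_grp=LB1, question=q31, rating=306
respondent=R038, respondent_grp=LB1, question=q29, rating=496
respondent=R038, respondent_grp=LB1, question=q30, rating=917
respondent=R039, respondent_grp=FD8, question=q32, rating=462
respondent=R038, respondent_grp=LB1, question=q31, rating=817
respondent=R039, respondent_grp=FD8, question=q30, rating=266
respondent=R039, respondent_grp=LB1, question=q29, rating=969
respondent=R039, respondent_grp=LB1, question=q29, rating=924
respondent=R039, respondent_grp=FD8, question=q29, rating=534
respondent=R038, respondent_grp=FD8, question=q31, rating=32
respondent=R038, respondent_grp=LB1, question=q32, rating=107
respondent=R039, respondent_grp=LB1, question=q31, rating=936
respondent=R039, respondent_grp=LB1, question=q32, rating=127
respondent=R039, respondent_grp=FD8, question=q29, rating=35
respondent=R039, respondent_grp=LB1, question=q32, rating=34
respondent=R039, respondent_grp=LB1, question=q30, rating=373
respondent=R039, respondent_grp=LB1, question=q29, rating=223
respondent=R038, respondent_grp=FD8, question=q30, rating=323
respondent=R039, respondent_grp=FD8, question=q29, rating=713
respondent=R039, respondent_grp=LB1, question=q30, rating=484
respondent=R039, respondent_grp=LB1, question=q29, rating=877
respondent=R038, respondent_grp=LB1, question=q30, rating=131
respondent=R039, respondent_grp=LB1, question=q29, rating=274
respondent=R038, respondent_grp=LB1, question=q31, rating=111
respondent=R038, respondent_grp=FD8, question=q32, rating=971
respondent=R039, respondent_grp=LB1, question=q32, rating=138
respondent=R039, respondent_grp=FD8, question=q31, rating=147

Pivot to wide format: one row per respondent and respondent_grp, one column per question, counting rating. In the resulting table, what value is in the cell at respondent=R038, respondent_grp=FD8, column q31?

Rows with respondent=R038, respondent_grp=FD8 and question=q31: rating values are 154, 250, 456, 231, 363, 32.
6 rows match — count = 6.

6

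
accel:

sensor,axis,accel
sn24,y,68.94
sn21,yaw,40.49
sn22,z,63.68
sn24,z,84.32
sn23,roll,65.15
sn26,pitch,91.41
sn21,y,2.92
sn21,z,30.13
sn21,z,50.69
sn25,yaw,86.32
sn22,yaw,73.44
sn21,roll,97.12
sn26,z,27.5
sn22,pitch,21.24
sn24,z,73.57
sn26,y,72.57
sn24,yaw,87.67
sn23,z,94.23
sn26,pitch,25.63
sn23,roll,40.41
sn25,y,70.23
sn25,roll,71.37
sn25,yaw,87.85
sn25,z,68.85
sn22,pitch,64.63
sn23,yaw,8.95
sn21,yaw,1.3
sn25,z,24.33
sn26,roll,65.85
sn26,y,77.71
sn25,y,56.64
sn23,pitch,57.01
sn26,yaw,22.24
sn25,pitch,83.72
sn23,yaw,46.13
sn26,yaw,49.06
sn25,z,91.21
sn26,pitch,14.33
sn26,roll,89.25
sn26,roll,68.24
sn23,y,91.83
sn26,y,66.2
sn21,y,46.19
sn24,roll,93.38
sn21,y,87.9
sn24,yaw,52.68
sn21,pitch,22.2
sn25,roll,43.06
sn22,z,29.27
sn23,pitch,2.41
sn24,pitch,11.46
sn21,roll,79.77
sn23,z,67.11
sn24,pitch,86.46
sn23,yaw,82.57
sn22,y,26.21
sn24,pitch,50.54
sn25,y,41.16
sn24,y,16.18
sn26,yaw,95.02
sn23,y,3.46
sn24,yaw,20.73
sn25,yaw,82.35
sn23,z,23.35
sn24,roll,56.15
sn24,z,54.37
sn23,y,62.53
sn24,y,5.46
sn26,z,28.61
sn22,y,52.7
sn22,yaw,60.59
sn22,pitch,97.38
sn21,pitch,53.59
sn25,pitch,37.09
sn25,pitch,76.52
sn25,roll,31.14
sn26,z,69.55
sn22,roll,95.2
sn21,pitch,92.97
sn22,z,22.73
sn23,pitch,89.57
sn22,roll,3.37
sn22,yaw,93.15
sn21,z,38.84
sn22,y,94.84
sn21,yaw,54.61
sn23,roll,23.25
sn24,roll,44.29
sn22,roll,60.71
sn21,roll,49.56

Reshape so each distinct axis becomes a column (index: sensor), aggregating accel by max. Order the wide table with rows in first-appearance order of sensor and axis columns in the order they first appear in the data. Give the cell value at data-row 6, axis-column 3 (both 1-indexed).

With rows in first-appearance order of sensor, row 6 is sensor=sn25. axis columns in first-appearance order: y, yaw, z, roll, pitch; column 3 is z.
Long rows with sensor=sn25, axis=z: max(68.85, 24.33, 91.21) = 91.21.

91.21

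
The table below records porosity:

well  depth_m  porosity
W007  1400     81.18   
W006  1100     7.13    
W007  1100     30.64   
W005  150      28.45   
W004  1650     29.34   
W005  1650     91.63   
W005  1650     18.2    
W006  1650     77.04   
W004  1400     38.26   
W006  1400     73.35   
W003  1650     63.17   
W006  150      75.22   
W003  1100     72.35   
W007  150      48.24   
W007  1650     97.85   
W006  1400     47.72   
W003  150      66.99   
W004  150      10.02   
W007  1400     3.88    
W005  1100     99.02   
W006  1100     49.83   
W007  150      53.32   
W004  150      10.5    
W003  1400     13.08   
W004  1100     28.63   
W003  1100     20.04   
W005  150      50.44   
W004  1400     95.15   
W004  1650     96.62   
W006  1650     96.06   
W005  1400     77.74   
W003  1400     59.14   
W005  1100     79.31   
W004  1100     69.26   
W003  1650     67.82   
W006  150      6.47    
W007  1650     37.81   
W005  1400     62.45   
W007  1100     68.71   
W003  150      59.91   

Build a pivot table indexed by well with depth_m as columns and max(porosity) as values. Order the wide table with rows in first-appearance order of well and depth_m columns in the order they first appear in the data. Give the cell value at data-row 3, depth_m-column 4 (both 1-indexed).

With rows in first-appearance order of well, row 3 is well=W005. depth_m columns in first-appearance order: 1400, 1100, 150, 1650; column 4 is 1650.
Long rows with well=W005, depth_m=1650: max(91.63, 18.2) = 91.63.

91.63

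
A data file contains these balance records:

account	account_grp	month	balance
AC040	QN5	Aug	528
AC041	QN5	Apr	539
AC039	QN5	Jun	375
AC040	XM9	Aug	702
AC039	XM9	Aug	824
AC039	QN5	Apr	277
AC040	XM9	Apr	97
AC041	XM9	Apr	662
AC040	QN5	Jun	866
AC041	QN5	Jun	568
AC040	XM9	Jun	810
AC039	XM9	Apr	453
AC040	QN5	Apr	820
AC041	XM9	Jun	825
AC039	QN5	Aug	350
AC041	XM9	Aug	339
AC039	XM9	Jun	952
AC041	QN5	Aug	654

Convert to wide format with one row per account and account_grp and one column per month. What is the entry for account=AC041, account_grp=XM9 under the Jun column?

825

Wide layout: rows indexed by account and account_grp, columns are the 3 distinct month values (Aug, Apr, Jun).
Cell (account=AC041, account_grp=XM9, month=Jun) draws from the long row where account=AC041, account_grp=XM9 and month=Jun, which has balance=825.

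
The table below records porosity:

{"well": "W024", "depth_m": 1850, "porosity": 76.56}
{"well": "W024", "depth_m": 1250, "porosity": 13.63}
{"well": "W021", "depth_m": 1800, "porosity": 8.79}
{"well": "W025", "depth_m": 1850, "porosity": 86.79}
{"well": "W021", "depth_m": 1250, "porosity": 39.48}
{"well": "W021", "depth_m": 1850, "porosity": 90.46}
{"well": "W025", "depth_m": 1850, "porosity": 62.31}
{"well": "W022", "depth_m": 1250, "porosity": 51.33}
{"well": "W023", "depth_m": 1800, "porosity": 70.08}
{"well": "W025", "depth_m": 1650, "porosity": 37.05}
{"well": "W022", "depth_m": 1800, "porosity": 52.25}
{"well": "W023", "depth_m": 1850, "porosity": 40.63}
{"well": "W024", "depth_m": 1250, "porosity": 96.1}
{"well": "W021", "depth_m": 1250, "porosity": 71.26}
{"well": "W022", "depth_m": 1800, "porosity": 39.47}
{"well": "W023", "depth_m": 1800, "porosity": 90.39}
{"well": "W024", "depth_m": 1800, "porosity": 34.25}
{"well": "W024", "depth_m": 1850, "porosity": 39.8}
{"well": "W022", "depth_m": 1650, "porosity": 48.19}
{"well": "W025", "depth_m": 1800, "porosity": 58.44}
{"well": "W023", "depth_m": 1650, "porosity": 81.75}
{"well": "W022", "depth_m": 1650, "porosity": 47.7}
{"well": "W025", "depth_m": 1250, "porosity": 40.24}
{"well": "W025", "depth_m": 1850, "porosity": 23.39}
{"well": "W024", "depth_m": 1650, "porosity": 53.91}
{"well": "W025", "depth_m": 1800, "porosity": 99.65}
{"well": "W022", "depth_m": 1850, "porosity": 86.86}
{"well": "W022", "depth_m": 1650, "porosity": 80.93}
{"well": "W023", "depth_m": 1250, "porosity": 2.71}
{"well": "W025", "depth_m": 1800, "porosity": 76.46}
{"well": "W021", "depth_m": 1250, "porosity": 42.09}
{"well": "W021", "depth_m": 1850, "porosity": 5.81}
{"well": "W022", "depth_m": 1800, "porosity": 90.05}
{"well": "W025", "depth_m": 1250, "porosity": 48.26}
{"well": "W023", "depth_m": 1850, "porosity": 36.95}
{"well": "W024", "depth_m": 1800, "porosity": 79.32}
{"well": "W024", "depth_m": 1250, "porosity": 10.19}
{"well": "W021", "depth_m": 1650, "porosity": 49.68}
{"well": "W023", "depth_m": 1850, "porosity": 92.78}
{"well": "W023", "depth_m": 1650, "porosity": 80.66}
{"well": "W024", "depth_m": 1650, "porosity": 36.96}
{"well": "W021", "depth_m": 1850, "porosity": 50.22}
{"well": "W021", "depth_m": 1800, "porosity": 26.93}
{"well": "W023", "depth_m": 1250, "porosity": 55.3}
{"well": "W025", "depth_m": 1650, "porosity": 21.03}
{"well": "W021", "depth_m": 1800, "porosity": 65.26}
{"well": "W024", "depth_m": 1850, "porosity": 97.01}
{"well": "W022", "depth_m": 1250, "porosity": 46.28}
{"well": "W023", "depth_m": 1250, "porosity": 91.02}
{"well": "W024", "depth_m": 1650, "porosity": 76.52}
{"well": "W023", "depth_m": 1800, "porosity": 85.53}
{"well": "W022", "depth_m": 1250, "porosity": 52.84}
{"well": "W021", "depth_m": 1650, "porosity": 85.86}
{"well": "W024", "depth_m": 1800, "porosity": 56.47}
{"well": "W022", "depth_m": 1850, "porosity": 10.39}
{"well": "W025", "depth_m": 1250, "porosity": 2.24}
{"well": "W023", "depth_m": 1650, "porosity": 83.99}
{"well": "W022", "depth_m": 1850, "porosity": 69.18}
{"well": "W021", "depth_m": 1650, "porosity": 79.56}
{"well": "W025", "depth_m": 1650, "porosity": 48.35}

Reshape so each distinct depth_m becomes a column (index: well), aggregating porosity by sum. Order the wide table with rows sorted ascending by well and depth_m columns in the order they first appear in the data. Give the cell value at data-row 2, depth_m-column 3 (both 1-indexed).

181.77

With rows sorted ascending by well, row 2 is well=W022. depth_m columns in first-appearance order: 1850, 1250, 1800, 1650; column 3 is 1800.
Long rows with well=W022, depth_m=1800: 52.25 + 39.47 + 90.05 = 181.77.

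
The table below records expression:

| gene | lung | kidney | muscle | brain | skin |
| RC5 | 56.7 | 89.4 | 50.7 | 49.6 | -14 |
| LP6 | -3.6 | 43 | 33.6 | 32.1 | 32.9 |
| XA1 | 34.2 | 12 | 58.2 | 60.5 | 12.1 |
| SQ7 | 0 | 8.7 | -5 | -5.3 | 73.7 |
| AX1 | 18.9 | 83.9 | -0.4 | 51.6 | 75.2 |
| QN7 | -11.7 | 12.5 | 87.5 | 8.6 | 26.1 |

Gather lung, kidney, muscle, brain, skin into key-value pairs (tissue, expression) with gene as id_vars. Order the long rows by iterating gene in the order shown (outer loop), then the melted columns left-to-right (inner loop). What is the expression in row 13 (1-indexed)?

30 rows total (6 × 5). Row 13: index ⌊(13-1)/5⌋ = 2 into gene → XA1; (13-1) mod 5 = 2 into the melted columns → muscle.
So row 13 is (XA1, muscle, 58.2); expression = 58.2.

58.2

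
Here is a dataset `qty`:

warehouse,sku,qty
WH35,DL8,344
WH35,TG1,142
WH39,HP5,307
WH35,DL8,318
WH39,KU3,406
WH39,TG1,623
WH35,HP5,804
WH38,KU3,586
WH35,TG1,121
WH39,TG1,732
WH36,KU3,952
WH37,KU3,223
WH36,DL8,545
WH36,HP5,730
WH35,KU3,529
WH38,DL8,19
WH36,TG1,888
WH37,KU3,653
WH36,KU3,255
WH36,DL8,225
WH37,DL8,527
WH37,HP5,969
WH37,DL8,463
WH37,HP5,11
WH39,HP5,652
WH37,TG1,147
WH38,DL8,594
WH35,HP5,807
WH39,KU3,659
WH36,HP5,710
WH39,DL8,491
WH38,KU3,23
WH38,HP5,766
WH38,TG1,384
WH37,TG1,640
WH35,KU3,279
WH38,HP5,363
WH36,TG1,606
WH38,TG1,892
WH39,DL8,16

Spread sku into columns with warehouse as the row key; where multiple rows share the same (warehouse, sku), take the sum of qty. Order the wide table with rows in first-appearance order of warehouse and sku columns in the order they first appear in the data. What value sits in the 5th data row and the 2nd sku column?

With rows in first-appearance order of warehouse, row 5 is warehouse=WH37. sku columns in first-appearance order: DL8, TG1, HP5, KU3; column 2 is TG1.
Long rows with warehouse=WH37, sku=TG1: 147 + 640 = 787.

787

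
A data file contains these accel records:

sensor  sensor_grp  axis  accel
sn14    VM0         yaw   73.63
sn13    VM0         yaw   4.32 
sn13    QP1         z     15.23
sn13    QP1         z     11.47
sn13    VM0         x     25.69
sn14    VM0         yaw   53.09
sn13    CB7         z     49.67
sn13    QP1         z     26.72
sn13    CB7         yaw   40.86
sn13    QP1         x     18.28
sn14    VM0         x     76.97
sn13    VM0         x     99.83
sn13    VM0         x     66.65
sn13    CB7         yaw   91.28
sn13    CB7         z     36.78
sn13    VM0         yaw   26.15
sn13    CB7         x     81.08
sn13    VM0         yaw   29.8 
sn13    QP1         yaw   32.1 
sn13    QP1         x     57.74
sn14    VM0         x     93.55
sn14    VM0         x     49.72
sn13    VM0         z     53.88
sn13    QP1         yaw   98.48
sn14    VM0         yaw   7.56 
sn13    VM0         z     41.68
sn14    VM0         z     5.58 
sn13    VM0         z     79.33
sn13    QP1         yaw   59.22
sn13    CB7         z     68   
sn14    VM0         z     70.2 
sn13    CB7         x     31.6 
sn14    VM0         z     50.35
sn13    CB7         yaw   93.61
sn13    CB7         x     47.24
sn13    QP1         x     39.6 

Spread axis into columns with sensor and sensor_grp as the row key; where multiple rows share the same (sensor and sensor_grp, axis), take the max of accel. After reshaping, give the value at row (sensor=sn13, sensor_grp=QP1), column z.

26.72

Rows with sensor=sn13, sensor_grp=QP1 and axis=z: accel values are 15.23, 11.47, 26.72.
max(15.23, 11.47, 26.72) = 26.72.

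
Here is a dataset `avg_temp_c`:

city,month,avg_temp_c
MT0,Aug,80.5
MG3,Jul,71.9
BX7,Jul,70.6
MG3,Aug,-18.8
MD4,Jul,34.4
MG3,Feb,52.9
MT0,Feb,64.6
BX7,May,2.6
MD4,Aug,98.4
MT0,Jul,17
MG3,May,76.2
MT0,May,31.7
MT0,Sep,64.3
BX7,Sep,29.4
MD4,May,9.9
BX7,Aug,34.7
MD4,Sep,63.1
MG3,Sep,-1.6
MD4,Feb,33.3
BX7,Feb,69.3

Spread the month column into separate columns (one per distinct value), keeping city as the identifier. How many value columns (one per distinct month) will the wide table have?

5 distinct month values: May, Jul, Aug, Sep, Feb.

5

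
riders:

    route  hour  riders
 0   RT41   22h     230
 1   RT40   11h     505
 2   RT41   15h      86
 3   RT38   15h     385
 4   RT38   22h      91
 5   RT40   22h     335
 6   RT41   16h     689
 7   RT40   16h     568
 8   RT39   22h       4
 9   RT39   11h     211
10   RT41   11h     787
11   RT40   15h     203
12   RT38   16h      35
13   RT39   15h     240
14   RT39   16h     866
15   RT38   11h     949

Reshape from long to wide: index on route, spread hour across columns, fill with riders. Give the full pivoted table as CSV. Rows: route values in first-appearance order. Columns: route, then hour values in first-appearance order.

Columns: route plus the 4 distinct hour values (22h, 11h, 15h, 16h).
For example, row RT41 column 22h takes riders=230 from the long row (RT41, 22h).

route,22h,11h,15h,16h
RT41,230,787,86,689
RT40,335,505,203,568
RT38,91,949,385,35
RT39,4,211,240,866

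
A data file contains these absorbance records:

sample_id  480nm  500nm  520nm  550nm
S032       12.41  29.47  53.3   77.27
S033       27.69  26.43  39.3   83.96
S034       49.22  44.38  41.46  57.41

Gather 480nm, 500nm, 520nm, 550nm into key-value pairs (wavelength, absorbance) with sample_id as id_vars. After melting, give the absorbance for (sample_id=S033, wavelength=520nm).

Unpivoting turns each (sample_id, wide-column) pair into one long row.
The wide cell at row S033, column 520nm holds 39.3, so the long row (S033, 520nm) has absorbance=39.3.

39.3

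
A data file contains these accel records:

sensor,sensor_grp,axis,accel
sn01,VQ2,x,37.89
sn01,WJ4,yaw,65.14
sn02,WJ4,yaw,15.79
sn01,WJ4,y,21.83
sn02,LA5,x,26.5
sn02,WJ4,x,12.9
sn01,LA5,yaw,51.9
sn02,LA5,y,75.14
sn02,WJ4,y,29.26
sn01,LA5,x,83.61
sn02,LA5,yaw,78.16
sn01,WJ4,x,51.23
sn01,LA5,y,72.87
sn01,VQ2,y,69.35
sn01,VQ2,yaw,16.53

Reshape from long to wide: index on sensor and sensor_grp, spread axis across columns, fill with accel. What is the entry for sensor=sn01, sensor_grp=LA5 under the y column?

72.87

Wide layout: rows indexed by sensor and sensor_grp, columns are the 3 distinct axis values (x, yaw, y).
Cell (sensor=sn01, sensor_grp=LA5, axis=y) draws from the long row where sensor=sn01, sensor_grp=LA5 and axis=y, which has accel=72.87.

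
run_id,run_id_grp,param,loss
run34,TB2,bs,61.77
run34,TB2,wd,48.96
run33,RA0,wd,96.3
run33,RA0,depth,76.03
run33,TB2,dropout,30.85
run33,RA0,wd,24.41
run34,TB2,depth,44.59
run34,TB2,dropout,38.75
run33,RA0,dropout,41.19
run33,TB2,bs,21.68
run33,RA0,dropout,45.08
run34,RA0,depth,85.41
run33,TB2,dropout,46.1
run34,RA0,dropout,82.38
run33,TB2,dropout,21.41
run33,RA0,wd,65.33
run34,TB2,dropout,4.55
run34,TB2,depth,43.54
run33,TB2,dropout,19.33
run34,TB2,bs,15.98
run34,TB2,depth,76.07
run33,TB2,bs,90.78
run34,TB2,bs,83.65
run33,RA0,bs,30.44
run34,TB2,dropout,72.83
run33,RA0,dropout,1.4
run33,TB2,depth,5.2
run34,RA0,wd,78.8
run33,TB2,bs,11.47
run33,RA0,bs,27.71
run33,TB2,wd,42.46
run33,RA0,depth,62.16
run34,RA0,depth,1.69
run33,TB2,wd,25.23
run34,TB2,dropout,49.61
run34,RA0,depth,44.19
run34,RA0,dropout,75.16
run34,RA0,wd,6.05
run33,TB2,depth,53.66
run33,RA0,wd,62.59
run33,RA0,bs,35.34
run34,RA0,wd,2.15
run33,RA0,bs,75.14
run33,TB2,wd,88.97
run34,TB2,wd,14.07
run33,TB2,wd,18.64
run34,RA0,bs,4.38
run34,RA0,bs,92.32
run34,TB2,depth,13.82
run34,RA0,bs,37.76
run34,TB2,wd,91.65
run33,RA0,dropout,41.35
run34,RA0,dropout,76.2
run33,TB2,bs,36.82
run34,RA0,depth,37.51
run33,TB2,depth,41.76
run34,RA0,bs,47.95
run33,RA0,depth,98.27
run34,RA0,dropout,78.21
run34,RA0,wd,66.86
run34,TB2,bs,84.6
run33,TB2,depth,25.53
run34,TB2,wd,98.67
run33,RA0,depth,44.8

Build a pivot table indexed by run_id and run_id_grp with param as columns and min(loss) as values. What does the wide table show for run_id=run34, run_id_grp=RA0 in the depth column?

1.69

Rows with run_id=run34, run_id_grp=RA0 and param=depth: loss values are 85.41, 1.69, 44.19, 37.51.
min(85.41, 1.69, 44.19, 37.51) = 1.69.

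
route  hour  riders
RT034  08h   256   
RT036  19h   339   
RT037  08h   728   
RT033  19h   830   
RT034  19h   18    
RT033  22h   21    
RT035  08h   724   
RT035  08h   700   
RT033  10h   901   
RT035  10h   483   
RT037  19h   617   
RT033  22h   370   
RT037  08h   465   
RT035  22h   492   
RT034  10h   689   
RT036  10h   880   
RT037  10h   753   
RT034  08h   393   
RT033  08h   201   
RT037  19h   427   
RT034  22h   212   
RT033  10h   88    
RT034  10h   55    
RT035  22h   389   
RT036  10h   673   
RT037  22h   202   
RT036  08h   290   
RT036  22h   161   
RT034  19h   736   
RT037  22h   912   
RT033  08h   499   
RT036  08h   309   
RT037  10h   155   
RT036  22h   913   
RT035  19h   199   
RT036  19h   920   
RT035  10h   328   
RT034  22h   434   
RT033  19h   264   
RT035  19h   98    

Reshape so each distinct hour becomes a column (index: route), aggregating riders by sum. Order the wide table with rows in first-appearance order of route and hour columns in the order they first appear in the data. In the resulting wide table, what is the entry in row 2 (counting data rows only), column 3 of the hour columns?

1074

With rows in first-appearance order of route, row 2 is route=RT036. hour columns in first-appearance order: 08h, 19h, 22h, 10h; column 3 is 22h.
Long rows with route=RT036, hour=22h: 161 + 913 = 1074.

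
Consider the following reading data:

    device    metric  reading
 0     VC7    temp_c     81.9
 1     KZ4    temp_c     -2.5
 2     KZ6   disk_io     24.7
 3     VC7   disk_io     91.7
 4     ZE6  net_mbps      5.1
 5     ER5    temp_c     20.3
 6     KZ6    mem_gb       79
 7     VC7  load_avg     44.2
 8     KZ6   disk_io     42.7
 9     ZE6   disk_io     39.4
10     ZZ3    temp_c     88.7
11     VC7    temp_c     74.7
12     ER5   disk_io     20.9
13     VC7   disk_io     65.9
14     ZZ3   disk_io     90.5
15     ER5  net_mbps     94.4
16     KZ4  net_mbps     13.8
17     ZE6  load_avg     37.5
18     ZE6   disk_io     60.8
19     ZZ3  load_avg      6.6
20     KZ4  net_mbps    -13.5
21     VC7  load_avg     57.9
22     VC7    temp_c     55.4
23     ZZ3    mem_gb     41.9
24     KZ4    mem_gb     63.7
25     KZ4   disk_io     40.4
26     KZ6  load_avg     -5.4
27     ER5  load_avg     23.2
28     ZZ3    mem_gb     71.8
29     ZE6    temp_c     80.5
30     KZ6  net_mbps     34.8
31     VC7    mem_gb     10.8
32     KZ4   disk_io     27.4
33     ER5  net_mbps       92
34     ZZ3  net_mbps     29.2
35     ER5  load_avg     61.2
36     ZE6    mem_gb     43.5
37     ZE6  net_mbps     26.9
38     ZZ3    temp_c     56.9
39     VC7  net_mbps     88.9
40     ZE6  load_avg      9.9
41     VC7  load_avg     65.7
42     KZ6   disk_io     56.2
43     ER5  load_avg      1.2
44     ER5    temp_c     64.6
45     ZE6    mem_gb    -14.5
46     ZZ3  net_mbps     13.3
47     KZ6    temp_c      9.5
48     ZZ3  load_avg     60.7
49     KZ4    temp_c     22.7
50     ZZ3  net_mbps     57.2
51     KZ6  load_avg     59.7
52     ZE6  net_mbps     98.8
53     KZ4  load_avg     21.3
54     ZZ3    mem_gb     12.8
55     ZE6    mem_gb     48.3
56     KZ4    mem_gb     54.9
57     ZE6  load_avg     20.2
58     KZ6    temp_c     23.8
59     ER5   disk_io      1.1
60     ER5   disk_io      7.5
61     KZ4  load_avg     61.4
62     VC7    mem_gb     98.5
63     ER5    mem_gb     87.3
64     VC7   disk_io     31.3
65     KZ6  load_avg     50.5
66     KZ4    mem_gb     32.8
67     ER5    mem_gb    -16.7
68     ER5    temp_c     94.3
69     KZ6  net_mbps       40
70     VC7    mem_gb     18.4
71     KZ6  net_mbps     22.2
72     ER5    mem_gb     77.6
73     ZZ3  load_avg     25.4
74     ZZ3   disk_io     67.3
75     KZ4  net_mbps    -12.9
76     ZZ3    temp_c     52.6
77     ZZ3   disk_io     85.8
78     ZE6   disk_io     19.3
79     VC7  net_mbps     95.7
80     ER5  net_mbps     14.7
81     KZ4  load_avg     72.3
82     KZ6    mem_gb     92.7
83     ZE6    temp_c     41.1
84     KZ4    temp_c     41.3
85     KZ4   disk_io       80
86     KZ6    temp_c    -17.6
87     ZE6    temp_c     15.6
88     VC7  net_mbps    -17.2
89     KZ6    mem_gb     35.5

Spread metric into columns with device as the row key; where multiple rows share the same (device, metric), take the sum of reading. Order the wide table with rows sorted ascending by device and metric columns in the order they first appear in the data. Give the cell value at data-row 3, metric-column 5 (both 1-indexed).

With rows sorted ascending by device, row 3 is device=KZ6. metric columns in first-appearance order: temp_c, disk_io, net_mbps, mem_gb, load_avg; column 5 is load_avg.
Long rows with device=KZ6, metric=load_avg: -5.4 + 59.7 + 50.5 = 104.8.

104.8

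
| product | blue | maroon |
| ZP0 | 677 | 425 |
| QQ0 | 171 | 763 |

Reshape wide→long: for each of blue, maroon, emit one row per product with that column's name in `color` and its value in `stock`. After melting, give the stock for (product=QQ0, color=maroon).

763

Unpivoting turns each (product, wide-column) pair into one long row.
The wide cell at row QQ0, column maroon holds 763, so the long row (QQ0, maroon) has stock=763.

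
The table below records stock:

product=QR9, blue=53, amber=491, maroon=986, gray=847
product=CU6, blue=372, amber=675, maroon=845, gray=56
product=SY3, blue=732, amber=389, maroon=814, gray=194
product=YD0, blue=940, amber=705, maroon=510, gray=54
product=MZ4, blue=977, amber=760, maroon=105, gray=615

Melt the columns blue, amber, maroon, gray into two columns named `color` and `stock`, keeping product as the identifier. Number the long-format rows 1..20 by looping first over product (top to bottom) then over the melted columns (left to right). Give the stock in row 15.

20 rows total (5 × 4). Row 15: index ⌊(15-1)/4⌋ = 3 into product → YD0; (15-1) mod 4 = 2 into the melted columns → maroon.
So row 15 is (YD0, maroon, 510); stock = 510.

510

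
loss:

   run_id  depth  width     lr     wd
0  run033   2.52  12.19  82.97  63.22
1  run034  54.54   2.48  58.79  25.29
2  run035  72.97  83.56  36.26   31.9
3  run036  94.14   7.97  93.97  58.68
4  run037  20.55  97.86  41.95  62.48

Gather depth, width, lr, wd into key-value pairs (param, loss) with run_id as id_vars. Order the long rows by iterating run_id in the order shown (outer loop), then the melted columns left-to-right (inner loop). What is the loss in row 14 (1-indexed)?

7.97

20 rows total (5 × 4). Row 14: index ⌊(14-1)/4⌋ = 3 into run_id → run036; (14-1) mod 4 = 1 into the melted columns → width.
So row 14 is (run036, width, 7.97); loss = 7.97.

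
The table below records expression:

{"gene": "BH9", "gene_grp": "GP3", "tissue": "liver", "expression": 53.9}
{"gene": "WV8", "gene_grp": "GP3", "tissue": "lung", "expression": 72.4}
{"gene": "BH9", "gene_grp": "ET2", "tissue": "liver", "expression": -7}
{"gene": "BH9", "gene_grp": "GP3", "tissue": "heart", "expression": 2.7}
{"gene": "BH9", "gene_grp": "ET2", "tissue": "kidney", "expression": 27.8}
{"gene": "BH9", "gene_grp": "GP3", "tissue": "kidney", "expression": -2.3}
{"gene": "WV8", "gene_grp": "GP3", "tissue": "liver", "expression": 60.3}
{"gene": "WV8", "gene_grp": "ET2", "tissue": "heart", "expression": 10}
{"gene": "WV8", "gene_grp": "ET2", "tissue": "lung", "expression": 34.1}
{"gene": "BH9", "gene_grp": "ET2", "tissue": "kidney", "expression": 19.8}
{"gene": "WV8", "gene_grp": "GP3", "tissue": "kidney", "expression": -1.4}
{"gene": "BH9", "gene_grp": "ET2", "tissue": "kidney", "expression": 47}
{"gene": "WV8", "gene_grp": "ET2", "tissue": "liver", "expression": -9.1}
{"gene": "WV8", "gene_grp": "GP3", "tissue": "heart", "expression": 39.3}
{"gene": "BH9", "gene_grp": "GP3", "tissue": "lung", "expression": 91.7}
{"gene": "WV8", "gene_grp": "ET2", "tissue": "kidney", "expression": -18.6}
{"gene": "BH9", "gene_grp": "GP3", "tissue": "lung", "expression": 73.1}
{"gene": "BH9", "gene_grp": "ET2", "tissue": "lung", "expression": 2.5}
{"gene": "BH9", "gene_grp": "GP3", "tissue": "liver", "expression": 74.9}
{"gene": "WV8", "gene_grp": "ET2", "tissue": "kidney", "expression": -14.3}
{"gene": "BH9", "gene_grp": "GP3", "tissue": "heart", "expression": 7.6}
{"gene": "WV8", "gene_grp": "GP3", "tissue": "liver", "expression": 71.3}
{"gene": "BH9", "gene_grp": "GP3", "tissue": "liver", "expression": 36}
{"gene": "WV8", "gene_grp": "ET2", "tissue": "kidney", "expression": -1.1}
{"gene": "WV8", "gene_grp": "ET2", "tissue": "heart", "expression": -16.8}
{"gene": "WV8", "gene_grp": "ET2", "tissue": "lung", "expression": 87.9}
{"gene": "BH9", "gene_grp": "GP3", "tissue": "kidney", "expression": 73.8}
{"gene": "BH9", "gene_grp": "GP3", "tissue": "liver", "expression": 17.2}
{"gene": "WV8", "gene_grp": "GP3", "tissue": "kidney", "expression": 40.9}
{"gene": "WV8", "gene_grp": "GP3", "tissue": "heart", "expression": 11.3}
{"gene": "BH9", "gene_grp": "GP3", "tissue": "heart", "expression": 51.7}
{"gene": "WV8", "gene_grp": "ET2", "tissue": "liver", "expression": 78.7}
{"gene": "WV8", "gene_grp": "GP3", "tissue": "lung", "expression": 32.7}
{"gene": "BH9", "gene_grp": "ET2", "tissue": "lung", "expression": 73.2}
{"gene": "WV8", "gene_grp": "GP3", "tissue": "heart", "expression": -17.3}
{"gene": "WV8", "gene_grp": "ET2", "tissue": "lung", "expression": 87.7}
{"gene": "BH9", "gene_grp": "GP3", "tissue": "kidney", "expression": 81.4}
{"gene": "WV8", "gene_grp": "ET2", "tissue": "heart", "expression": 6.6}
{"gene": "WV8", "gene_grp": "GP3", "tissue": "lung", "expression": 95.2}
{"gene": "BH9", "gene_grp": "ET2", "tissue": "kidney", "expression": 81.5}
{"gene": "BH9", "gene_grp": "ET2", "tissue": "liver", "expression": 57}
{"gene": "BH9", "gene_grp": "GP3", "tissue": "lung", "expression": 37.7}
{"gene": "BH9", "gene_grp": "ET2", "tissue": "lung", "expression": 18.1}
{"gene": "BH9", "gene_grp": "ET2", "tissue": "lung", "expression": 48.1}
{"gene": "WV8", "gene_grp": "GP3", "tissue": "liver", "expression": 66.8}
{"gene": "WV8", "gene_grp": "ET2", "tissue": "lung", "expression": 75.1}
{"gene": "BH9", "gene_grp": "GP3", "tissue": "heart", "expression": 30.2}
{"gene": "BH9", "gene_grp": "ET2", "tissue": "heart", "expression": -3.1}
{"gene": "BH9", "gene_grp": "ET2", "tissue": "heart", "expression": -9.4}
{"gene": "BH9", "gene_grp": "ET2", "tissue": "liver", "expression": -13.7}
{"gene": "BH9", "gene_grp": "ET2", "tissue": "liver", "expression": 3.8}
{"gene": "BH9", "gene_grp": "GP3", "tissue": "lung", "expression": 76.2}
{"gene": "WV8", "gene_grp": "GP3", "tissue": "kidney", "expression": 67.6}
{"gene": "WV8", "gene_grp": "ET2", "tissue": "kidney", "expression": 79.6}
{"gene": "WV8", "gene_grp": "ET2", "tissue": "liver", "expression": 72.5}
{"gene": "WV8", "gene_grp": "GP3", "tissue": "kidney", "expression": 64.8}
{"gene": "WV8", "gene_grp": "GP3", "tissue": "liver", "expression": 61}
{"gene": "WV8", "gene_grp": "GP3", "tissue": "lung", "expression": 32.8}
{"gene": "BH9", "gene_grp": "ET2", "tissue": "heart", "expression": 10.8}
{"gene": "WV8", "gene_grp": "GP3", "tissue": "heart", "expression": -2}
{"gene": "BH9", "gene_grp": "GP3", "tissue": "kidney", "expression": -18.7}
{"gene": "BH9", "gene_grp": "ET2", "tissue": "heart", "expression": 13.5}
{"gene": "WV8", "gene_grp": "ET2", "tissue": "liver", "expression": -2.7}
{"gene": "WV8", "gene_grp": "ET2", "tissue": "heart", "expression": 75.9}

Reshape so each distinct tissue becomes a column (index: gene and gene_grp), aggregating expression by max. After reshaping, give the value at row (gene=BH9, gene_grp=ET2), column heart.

13.5

Rows with gene=BH9, gene_grp=ET2 and tissue=heart: expression values are -3.1, -9.4, 10.8, 13.5.
max(-3.1, -9.4, 10.8, 13.5) = 13.5.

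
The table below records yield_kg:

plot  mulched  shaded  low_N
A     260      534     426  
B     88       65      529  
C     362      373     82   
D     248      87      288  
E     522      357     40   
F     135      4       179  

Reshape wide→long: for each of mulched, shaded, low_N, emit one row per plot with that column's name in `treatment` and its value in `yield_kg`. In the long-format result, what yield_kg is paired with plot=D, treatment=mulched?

248

Unpivoting turns each (plot, wide-column) pair into one long row.
The wide cell at row D, column mulched holds 248, so the long row (D, mulched) has yield_kg=248.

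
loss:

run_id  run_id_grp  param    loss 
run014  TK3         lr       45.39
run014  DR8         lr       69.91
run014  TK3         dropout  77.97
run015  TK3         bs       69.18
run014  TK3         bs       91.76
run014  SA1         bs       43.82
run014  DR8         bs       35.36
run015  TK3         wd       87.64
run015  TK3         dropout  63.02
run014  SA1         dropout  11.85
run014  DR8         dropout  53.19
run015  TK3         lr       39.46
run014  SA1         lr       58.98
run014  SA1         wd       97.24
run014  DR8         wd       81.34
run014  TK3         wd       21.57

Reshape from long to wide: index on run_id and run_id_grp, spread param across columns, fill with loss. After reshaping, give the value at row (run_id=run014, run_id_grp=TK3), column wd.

Wide layout: rows indexed by run_id and run_id_grp, columns are the 4 distinct param values (lr, dropout, bs, wd).
Cell (run_id=run014, run_id_grp=TK3, param=wd) draws from the long row where run_id=run014, run_id_grp=TK3 and param=wd, which has loss=21.57.

21.57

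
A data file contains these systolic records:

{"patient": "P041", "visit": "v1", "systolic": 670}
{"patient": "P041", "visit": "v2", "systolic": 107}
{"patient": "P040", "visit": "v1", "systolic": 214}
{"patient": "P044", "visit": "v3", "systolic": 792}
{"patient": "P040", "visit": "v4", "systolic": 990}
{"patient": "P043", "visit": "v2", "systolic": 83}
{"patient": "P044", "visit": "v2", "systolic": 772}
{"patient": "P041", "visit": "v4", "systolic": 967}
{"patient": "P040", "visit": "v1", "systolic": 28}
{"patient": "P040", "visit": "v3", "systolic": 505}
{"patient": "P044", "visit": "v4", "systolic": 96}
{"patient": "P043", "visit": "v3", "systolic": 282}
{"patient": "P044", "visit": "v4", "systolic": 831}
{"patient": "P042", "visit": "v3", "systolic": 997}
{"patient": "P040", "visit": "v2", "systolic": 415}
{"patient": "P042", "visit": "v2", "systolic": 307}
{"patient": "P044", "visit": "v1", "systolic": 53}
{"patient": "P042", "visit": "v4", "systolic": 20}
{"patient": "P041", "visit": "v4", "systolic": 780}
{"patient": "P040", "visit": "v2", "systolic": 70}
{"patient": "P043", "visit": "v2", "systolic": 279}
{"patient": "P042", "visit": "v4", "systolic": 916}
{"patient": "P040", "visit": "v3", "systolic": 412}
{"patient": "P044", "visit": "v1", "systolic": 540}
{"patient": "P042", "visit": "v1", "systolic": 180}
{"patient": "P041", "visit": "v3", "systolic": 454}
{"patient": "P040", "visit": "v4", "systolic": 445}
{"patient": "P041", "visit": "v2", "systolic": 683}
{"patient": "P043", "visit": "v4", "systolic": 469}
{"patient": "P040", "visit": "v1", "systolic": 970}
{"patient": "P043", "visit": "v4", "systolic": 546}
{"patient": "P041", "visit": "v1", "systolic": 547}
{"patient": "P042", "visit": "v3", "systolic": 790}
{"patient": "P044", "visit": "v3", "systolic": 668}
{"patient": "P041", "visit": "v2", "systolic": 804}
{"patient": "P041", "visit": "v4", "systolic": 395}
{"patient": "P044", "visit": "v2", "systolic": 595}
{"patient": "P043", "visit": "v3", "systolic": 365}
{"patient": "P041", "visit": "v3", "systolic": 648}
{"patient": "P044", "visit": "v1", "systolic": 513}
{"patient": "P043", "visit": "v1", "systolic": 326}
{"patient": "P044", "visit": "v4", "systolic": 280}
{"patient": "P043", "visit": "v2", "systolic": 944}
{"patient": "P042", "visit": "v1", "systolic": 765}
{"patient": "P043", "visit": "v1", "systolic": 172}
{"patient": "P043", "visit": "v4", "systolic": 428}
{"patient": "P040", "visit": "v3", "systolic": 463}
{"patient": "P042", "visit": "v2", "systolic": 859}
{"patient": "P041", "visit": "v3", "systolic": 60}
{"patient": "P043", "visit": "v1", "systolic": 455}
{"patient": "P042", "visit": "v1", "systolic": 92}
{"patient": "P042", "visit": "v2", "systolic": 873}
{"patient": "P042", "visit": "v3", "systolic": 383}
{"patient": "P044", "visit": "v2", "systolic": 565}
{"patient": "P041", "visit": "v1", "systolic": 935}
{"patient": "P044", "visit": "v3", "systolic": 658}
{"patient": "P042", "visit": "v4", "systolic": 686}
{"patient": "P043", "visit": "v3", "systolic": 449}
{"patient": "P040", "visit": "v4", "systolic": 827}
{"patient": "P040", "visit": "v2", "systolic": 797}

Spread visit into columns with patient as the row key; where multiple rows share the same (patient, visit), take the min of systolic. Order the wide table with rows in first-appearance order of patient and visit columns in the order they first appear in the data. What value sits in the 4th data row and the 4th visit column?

428

With rows in first-appearance order of patient, row 4 is patient=P043. visit columns in first-appearance order: v1, v2, v3, v4; column 4 is v4.
Long rows with patient=P043, visit=v4: min(469, 546, 428) = 428.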